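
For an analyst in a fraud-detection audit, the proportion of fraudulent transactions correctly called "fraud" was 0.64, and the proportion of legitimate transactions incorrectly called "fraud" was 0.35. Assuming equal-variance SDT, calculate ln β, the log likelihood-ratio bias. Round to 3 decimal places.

ln β = 0.010

z(0.64) = 0.3585, z(0.35) = -0.3853
ln β = −½·[z(H)² − z(FA)²] = −0.5 × (0.1285 − 0.1485) = 0.0100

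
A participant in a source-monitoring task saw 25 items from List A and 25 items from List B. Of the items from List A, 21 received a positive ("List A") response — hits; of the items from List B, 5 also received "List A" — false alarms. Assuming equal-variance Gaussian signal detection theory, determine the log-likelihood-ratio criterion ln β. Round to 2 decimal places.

ln β = -0.14

H = 21/25 = 0.8400
FA = 5/25 = 0.2000
Φ⁻¹(H) = 0.994
Φ⁻¹(FA) = -0.842
ln β = −½·[z(H)² − z(FA)²] = −0.5 × (0.988 − 0.709) = -0.1395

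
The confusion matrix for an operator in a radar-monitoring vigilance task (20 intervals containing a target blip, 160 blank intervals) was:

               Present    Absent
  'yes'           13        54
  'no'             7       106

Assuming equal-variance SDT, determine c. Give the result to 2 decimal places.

c = 0.02

H = 13/20 = 0.6500
FA = 54/160 = 0.3375
z(H) = z(0.6500) = 0.385
z(FA) = z(0.3375) = -0.419
c = −½·[z(H) + z(FA)] = −0.5 × (0.385 + (-0.419)) = 0.017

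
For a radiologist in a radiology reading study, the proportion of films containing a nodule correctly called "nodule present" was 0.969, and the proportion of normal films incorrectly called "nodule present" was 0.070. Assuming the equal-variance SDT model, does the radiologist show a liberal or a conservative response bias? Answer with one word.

liberal

z(H) = 1.866, z(FA) = -1.476
c = −½·(z(H) + z(FA)) = -0.195
c < 0 → liberal criterion (biased toward responding “yes”).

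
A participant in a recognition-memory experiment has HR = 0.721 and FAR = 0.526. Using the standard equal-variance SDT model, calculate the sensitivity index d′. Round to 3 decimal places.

d′ = 0.521

z(H) = z(0.721) = 0.5858
z(FA) = z(0.526) = 0.0652
d' = z(H) − z(FA) = 0.5858 − 0.0652 = 0.5206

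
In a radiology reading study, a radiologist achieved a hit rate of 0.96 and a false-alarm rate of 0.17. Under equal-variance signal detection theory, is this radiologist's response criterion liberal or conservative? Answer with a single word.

z(H) = 1.751, z(FA) = -0.954
c = −½·(z(H) + z(FA)) = -0.3985
c < 0 → liberal criterion (biased toward responding “yes”).

liberal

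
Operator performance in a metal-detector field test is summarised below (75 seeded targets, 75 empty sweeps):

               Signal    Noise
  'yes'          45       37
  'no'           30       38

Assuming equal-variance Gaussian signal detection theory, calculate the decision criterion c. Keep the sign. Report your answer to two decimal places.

c = -0.12

H = 45/75 = 0.6000
FA = 37/75 = 0.4933
z(H) = z(0.6000) = 0.253
z(FA) = z(0.4933) = -0.017
c = −½·[z(H) + z(FA)] = −0.5 × (0.253 + (-0.017)) = -0.118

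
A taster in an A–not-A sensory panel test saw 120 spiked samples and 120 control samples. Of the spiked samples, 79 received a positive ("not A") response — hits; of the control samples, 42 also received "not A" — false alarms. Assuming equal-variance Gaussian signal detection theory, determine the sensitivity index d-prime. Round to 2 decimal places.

H = 79/120 = 0.6583
FA = 42/120 = 0.3500
z(H) = z(0.6583) = 0.408
z(FA) = z(0.3500) = -0.385
d' = z(H) − z(FA) = 0.408 − (-0.385) = 0.793

d-prime = 0.79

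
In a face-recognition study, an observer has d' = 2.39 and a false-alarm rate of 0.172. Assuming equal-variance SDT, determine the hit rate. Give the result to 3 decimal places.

hit rate = 0.926

z(false-alarm rate) = z(0.172) = -0.9463
z(H) = z(FA) + d' = -0.9463 + 2.39 = 1.4437
hit rate = Φ(1.4437) = 0.9256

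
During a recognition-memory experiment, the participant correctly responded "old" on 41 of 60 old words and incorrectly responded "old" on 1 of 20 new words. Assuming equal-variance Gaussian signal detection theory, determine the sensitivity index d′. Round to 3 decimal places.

H = 41/60 = 0.6833
FA = 1/20 = 0.0500
Φ⁻¹(0.6833) = 0.4769, Φ⁻¹(0.0500) = -1.6449
d' = z(H) − z(FA) = 0.4769 − (-1.6449) = 2.1218

d′ = 2.122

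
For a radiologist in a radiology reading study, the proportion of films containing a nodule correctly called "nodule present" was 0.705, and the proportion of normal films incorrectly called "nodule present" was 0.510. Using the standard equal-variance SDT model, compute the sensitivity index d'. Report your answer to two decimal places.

d' = 0.51

Φ⁻¹(H) = Φ⁻¹(0.705) = 0.5388
Φ⁻¹(FA) = Φ⁻¹(0.510) = 0.0251
d' = z(H) − z(FA) = 0.5388 − 0.0251 = 0.5137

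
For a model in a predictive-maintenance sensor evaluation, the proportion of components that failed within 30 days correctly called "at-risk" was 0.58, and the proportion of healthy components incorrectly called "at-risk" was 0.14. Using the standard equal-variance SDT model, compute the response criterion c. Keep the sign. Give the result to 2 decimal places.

z(0.58) = 0.2019, z(0.14) = -1.0803
c = −½·[z(H) + z(FA)] = −0.5 × (0.2019 + (-1.0803)) = 0.4392
c > 0: the model has a conservative response bias.

c = 0.44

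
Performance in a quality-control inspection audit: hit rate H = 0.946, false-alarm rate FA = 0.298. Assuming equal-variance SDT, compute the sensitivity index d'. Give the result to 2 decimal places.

z(H) = 1.607
z(FA) = -0.530
d' = z(H) − z(FA) = 1.607 − (-0.530) = 2.137

d' = 2.14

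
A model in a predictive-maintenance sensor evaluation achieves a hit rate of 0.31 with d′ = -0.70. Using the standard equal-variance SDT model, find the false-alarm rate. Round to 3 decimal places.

z(hit rate) = z(0.31) = -0.4959
z(FA) = z(H) − d' = -0.4959 − (-0.70) = 0.2041
false-alarm rate = Φ(0.2041) = 0.5809

false-alarm rate = 0.581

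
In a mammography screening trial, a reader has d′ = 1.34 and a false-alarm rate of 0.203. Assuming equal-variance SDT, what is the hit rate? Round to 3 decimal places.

hit rate = 0.695

z(false-alarm rate) = z(0.203) = -0.8310
z(H) = z(FA) + d' = -0.8310 + 1.34 = 0.5090
hit rate = Φ(0.5090) = 0.6946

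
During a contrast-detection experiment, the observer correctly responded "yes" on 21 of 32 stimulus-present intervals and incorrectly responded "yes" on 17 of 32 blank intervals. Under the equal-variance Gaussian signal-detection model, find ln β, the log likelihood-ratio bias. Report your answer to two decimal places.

ln β = -0.08

H = 21/32 = 0.6562
FA = 17/32 = 0.5312
Φ⁻¹(0.6562) = 0.402, Φ⁻¹(0.5312) = 0.078
ln β = −½·[z(H)² − z(FA)²] = −0.5 × (0.162 − 0.006) = -0.078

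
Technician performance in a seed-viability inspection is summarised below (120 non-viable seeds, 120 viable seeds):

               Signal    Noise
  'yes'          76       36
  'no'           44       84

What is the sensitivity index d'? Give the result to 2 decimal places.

H = 76/120 = 0.6333
FA = 36/120 = 0.3000
Φ⁻¹(H) = 0.341
Φ⁻¹(FA) = -0.524
d' = z(H) − z(FA) = 0.341 − (-0.524) = 0.865

d' = 0.87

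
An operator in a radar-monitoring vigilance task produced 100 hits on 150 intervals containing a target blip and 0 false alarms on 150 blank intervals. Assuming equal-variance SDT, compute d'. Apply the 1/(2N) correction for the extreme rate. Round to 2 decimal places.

The false-alarm rate is 0/150 = 0, so apply the 1/(2N) correction: FA → 1/(2·150) = 0.00333.
z(H) = z(0.66667) = 0.431
z(FA) = z(0.00333) = -2.713
d' = 0.431 − (-2.713) = 3.144

d' = 3.14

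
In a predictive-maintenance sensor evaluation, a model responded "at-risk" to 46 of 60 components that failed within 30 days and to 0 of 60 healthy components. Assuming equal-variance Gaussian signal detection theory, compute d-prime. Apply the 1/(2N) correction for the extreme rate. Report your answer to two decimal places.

d-prime = 3.12

The false-alarm rate is 0/60 = 0, so apply the 1/(2N) correction: FA → 1/(2·60) = 0.00833.
z(H) = z(0.76667) = 0.728
z(FA) = z(0.00833) = -2.394
d' = 0.728 − (-2.394) = 3.122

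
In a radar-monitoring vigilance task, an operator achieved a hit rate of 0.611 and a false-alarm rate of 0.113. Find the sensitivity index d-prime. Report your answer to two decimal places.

Φ⁻¹(0.611) = 0.2819, Φ⁻¹(0.113) = -1.2107
d' = z(H) − z(FA) = 0.2819 − (-1.2107) = 1.4926

d-prime = 1.49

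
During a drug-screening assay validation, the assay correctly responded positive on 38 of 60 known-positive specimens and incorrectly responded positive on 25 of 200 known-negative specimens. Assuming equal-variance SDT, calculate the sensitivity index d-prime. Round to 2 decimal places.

d-prime = 1.49

H = 38/60 = 0.6333
FA = 25/200 = 0.1250
Φ⁻¹(H) = Φ⁻¹(0.6333) = 0.341
Φ⁻¹(FA) = Φ⁻¹(0.1250) = -1.150
d' = z(H) − z(FA) = 0.341 − (-1.150) = 1.491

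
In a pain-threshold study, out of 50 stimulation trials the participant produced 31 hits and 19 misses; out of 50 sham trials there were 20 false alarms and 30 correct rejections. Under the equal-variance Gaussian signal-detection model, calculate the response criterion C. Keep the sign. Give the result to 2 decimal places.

H = 31/50 = 0.6200
FA = 20/50 = 0.4000
z(0.6200) = 0.305, z(0.4000) = -0.253
c = −½·[z(H) + z(FA)] = −0.5 × (0.305 + (-0.253)) = -0.026
c < 0: the participant has a liberal response bias.

C = -0.03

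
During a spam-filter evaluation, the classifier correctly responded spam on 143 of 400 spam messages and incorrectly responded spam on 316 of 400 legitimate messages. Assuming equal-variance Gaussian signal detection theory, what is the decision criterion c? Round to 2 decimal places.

H = 143/400 = 0.3575
FA = 316/400 = 0.7900
z(H) = z(0.3575) = -0.365
z(FA) = z(0.7900) = 0.806
c = −½·[z(H) + z(FA)] = −0.5 × (-0.365 + 0.806) = -0.2205

c = -0.22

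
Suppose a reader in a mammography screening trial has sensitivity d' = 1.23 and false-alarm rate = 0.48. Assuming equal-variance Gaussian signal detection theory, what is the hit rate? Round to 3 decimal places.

hit rate = 0.881

z(false-alarm rate) = z(0.48) = -0.0502
z(H) = z(FA) + d' = -0.0502 + 1.23 = 1.1798
hit rate = Φ(1.1798) = 0.8810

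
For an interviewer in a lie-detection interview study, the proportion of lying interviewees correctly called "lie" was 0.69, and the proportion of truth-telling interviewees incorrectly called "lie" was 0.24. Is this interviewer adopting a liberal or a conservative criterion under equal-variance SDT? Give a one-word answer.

conservative

z(H) = 0.496, z(FA) = -0.706
c = −½·(z(H) + z(FA)) = 0.105
c > 0 → conservative criterion (biased toward responding “no”).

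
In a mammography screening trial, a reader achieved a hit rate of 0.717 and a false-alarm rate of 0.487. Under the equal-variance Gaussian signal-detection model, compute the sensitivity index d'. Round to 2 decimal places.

d' = 0.61

z(H) = z(0.717) = 0.5740
z(FA) = z(0.487) = -0.0326
d' = z(H) − z(FA) = 0.5740 − (-0.0326) = 0.6066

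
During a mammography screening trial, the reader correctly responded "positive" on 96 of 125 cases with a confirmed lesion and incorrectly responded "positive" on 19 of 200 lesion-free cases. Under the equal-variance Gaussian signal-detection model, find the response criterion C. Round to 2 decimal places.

H = 96/125 = 0.7680
FA = 19/200 = 0.0950
z(H) = z(0.7680) = 0.7323
z(FA) = z(0.0950) = -1.3106
c = −½·[z(H) + z(FA)] = −0.5 × (0.7323 + (-1.3106)) = 0.28915
c > 0: the reader has a conservative response bias.

C = 0.29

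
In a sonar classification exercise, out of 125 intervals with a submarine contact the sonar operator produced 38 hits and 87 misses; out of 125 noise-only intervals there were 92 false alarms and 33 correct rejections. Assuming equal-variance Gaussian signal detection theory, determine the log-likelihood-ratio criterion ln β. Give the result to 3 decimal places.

ln β = 0.068

H = 38/125 = 0.3040
FA = 92/125 = 0.7360
z(H) = z(0.3040) = -0.5129
z(FA) = z(0.7360) = 0.6311
ln β = −½·[z(H)² − z(FA)²] = −0.5 × (0.2631 − 0.3983) = 0.0676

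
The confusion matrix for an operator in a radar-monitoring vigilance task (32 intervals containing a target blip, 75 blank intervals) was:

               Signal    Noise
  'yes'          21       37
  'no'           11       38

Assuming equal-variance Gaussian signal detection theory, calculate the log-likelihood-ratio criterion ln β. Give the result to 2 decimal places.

ln β = -0.08

H = 21/32 = 0.6562
FA = 37/75 = 0.4933
Φ⁻¹(H) = Φ⁻¹(0.6562) = 0.402
Φ⁻¹(FA) = Φ⁻¹(0.4933) = -0.017
ln β = −½·[z(H)² − z(FA)²] = −0.5 × (0.162 − 0.000) = -0.081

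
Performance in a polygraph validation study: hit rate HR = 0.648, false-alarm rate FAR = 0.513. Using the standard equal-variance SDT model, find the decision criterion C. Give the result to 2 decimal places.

Φ⁻¹(0.648) = 0.3799, Φ⁻¹(0.513) = 0.0326
c = −½·[z(H) + z(FA)] = −0.5 × (0.3799 + 0.0326) = -0.20625

C = -0.21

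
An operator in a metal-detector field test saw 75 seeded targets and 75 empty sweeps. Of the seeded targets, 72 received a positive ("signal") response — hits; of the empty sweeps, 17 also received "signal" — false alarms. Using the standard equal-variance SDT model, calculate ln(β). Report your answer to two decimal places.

ln β = -1.25

H = 72/75 = 0.9600
FA = 17/75 = 0.2267
z(H) = z(0.9600) = 1.751
z(FA) = z(0.2267) = -0.750
ln β = −½·[z(H)² − z(FA)²] = −0.5 × (3.066 − 0.563) = -1.2515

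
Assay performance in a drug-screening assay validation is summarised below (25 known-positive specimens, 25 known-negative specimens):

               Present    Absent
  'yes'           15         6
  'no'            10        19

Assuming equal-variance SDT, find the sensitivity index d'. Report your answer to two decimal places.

H = 15/25 = 0.6000
FA = 6/25 = 0.2400
z(H) = 0.2533
z(FA) = -0.7063
d' = z(H) − z(FA) = 0.2533 − (-0.7063) = 0.9596

d' = 0.96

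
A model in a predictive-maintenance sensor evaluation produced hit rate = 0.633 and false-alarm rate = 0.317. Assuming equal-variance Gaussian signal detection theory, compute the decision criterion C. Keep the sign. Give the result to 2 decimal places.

C = 0.07

z(H) = z(0.633) = 0.3398
z(FA) = z(0.317) = -0.4761
c = −½·[z(H) + z(FA)] = −0.5 × (0.3398 + (-0.4761)) = 0.06815
c > 0: the model has a conservative response bias.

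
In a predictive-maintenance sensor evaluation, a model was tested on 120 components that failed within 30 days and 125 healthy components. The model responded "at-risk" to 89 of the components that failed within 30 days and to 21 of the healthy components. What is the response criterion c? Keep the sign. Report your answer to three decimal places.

c = 0.157

H = 89/120 = 0.7417
FA = 21/125 = 0.1680
z(H) = z(0.7417) = 0.6486
z(FA) = z(0.1680) = -0.9621
c = −½·[z(H) + z(FA)] = −0.5 × (0.6486 + (-0.9621)) = 0.15675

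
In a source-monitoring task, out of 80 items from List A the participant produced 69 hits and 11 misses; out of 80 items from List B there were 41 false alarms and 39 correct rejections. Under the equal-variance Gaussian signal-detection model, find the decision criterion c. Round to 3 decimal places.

c = -0.561

H = 69/80 = 0.8625
FA = 41/80 = 0.5125
Φ⁻¹(0.8625) = 1.0916, Φ⁻¹(0.5125) = 0.0313
c = −½·[z(H) + z(FA)] = −0.5 × (1.0916 + 0.0313) = -0.56145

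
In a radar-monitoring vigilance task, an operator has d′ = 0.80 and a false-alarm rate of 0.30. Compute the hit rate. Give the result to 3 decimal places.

hit rate = 0.609

z(false-alarm rate) = z(0.30) = -0.5244
z(H) = z(FA) + d' = -0.5244 + 0.80 = 0.2756
hit rate = Φ(0.2756) = 0.6086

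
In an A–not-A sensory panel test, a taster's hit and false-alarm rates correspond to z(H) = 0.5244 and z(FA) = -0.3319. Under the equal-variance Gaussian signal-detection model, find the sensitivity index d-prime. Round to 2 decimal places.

d-prime = 0.86

d' = z(H) − z(FA) = 0.5244 − (-0.3319) = 0.8563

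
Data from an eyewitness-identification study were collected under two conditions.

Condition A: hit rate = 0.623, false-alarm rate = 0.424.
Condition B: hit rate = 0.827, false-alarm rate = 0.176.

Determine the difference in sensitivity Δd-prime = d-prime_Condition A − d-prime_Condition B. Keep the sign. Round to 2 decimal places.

Condition A: z(0.623) = 0.313, z(0.424) = -0.192, d' = 0.505
Condition B: z(0.827) = 0.942, z(0.176) = -0.931, d' = 1.873
Δd' = d'_Condition A − d'_Condition B = 0.505 − 1.873 = -1.368
Condition B has the higher sensitivity.

Δd-prime = -1.37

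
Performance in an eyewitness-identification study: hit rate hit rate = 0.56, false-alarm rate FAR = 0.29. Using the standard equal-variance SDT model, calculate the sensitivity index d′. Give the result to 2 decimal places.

d′ = 0.70

Φ⁻¹(H) = Φ⁻¹(0.56) = 0.151
Φ⁻¹(FA) = Φ⁻¹(0.29) = -0.553
d' = z(H) − z(FA) = 0.151 − (-0.553) = 0.704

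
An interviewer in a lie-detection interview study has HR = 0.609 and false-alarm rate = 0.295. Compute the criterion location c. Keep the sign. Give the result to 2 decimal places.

c = 0.13

z(H) = z(0.609) = 0.277
z(FA) = z(0.295) = -0.539
c = −½·[z(H) + z(FA)] = −0.5 × (0.277 + (-0.539)) = 0.131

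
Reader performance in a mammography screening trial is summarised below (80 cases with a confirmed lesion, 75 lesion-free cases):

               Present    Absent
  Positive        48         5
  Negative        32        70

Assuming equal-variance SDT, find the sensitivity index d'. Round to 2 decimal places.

d' = 1.75

H = 48/80 = 0.6000
FA = 5/75 = 0.0667
Φ⁻¹(0.6000) = 0.2533, Φ⁻¹(0.0667) = -1.5008
d' = z(H) − z(FA) = 0.2533 − (-1.5008) = 1.7541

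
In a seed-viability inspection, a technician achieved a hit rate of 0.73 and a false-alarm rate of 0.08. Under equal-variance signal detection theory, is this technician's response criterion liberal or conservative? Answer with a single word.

conservative

z(H) = 0.613, z(FA) = -1.405
c = −½·(z(H) + z(FA)) = 0.396
c > 0 → conservative criterion (biased toward responding “no”).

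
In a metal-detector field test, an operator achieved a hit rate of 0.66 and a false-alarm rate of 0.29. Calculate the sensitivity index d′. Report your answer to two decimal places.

z(H) = z(0.66) = 0.4125
z(FA) = z(0.29) = -0.5534
d' = z(H) − z(FA) = 0.4125 − (-0.5534) = 0.9659

d′ = 0.97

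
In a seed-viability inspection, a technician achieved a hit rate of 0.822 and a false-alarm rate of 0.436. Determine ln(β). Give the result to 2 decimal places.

z(0.822) = 0.923, z(0.436) = -0.161
ln β = −½·[z(H)² − z(FA)²] = −0.5 × (0.852 − 0.026) = -0.413

ln β = -0.41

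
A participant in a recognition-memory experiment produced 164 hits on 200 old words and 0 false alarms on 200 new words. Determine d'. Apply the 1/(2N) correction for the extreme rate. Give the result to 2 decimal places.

d' = 3.72

The false-alarm rate is 0/200 = 0, so apply the 1/(2N) correction: FA → 1/(2·200) = 0.00250.
z(H) = z(0.82000) = 0.915
z(FA) = z(0.00250) = -2.807
d' = 0.915 − (-2.807) = 3.722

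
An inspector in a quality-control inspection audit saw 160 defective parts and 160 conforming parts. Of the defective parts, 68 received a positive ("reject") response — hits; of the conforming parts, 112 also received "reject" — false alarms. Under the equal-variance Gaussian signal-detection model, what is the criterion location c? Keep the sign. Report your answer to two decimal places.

H = 68/160 = 0.4250
FA = 112/160 = 0.7000
z(H) = -0.1891
z(FA) = 0.5244
c = −½·[z(H) + z(FA)] = −0.5 × (-0.1891 + 0.5244) = -0.16765

c = -0.17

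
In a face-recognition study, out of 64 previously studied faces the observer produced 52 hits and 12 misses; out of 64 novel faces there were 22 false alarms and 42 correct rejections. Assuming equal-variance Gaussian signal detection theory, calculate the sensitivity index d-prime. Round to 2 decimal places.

H = 52/64 = 0.8125
FA = 22/64 = 0.3438
z(0.8125) = 0.8871, z(0.3438) = -0.4021
d' = z(H) − z(FA) = 0.8871 − (-0.4021) = 1.2892

d-prime = 1.29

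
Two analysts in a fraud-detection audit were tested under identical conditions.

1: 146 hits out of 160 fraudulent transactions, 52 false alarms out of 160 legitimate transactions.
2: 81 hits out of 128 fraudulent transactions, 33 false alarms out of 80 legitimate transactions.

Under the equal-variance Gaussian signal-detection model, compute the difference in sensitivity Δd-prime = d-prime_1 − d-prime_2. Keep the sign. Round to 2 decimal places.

Δd-prime = 1.25

1: z(0.9125) = 1.356, z(0.3250) = -0.454, d' = 1.810
2: z(0.6328) = 0.339, z(0.4125) = -0.221, d' = 0.560
Δd' = d'_1 − d'_2 = 1.810 − 0.560 = 1.250
1 has the higher sensitivity.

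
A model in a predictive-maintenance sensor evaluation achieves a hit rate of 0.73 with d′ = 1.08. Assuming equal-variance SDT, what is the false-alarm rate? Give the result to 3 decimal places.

false-alarm rate = 0.320

z(hit rate) = z(0.73) = 0.6128
z(FA) = z(H) − d' = 0.6128 − 1.08 = -0.4672
false-alarm rate = Φ(-0.4672) = 0.3202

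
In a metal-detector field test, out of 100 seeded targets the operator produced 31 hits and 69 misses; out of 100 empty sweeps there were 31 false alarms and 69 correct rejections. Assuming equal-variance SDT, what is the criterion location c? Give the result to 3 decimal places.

H = 31/100 = 0.3100
FA = 31/100 = 0.3100
z(H) = z(0.3100) = -0.4959
z(FA) = z(0.3100) = -0.4959
c = −½·[z(H) + z(FA)] = −0.5 × (-0.4959 + (-0.4959)) = 0.4959

c = 0.496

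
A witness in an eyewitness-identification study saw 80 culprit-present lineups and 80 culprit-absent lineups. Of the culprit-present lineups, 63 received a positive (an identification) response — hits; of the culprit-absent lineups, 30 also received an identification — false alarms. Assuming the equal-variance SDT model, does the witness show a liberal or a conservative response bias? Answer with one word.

liberal

z(H) = 0.798, z(FA) = -0.319
c = −½·(z(H) + z(FA)) = -0.2395
c < 0 → liberal criterion (biased toward responding “yes”).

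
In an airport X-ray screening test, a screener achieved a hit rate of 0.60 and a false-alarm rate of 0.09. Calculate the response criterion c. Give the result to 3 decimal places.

c = 0.544

z(0.60) = 0.2533, z(0.09) = -1.3408
c = −½·[z(H) + z(FA)] = −0.5 × (0.2533 + (-1.3408)) = 0.54375
c > 0: the screener has a conservative response bias.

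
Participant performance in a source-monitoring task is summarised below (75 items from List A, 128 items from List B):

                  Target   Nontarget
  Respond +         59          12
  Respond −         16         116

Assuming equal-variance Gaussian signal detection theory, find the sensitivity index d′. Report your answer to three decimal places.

d′ = 2.113

H = 59/75 = 0.7867
FA = 12/128 = 0.0938
z(H) = 0.7950
z(FA) = -1.3177
d' = z(H) − z(FA) = 0.7950 − (-1.3177) = 2.1127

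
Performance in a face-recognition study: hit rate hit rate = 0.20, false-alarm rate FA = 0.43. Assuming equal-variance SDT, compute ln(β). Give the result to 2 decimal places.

z(0.20) = -0.842, z(0.43) = -0.176
ln β = −½·[z(H)² − z(FA)²] = −0.5 × (0.709 − 0.031) = -0.339

ln β = -0.34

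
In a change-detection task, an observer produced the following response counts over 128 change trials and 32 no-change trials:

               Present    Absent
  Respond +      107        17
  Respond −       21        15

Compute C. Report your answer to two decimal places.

H = 107/128 = 0.8359
FA = 17/32 = 0.5312
Φ⁻¹(H) = 0.9777
Φ⁻¹(FA) = 0.0783
c = −½·[z(H) + z(FA)] = −0.5 × (0.9777 + 0.0783) = -0.5280

C = -0.53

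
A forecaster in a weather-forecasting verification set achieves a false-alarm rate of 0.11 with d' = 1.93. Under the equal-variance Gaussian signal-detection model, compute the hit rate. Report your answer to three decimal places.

hit rate = 0.759

z(false-alarm rate) = z(0.11) = -1.2265
z(H) = z(FA) + d' = -1.2265 + 1.93 = 0.7035
hit rate = Φ(0.7035) = 0.7591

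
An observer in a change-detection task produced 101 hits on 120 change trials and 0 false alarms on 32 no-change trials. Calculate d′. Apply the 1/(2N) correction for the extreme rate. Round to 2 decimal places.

The false-alarm rate is 0/32 = 0, so apply the 1/(2N) correction: FA → 1/(2·32) = 0.01562.
z(H) = z(0.84167) = 1.001
z(FA) = z(0.01562) = -2.154
d' = 1.001 − (-2.154) = 3.155

d′ = 3.16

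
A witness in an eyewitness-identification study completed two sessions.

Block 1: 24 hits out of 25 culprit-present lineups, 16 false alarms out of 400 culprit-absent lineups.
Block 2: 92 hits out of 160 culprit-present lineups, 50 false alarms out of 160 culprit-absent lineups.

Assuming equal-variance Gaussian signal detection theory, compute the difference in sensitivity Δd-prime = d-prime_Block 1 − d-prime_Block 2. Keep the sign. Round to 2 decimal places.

Δd-prime = 2.82

Block 1: z(0.9600) = 1.751, z(0.0400) = -1.751, d' = 3.502
Block 2: z(0.5750) = 0.189, z(0.3125) = -0.489, d' = 0.678
Δd' = d'_Block 1 − d'_Block 2 = 3.502 − 0.678 = 2.824
Block 1 has the higher sensitivity.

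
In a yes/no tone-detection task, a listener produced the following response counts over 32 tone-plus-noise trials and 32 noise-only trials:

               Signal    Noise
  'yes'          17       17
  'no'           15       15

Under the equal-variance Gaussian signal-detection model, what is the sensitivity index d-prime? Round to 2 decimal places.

H = 17/32 = 0.5312
FA = 17/32 = 0.5312
z(0.5312) = 0.0783, z(0.5312) = 0.0783
d' = z(H) − z(FA) = 0.0783 − 0.0783 = 0.0000

d-prime = 0.00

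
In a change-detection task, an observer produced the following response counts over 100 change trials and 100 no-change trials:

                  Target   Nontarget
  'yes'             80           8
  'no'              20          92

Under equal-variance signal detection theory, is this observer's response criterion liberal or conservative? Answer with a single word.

z(H) = 0.842, z(FA) = -1.405
c = −½·(z(H) + z(FA)) = 0.2815
c > 0 → conservative criterion (biased toward responding “no”).

conservative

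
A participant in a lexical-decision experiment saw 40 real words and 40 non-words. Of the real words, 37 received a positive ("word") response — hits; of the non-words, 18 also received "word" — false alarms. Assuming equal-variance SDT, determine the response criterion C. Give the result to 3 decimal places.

C = -0.657

H = 37/40 = 0.9250
FA = 18/40 = 0.4500
z(H) = z(0.9250) = 1.4395
z(FA) = z(0.4500) = -0.1257
c = −½·[z(H) + z(FA)] = −0.5 × (1.4395 + (-0.1257)) = -0.6569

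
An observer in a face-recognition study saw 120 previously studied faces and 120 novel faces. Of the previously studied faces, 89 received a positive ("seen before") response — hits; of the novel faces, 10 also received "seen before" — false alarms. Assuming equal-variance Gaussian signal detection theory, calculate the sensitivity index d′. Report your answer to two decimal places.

d′ = 2.03

H = 89/120 = 0.7417
FA = 10/120 = 0.0833
z(0.7417) = 0.6486, z(0.0833) = -1.3832
d' = z(H) − z(FA) = 0.6486 − (-1.3832) = 2.0318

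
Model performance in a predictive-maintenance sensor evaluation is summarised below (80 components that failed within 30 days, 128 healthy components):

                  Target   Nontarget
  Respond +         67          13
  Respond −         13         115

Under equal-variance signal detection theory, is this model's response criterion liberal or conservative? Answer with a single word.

z(H) = 0.984, z(FA) = -1.273
c = −½·(z(H) + z(FA)) = 0.1445
c > 0 → conservative criterion (biased toward responding “no”).

conservative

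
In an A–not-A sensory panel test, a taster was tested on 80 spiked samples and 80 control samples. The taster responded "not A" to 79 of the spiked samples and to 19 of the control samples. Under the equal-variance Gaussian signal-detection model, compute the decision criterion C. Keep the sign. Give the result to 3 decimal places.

H = 79/80 = 0.9875
FA = 19/80 = 0.2375
z(0.9875) = 2.2414, z(0.2375) = -0.7144
c = −½·[z(H) + z(FA)] = −0.5 × (2.2414 + (-0.7144)) = -0.7635

C = -0.764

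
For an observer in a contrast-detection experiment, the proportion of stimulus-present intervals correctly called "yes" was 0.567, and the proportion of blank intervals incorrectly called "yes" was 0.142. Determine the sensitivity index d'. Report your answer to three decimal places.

z(0.567) = 0.1687, z(0.142) = -1.0714
d' = z(H) − z(FA) = 0.1687 − (-1.0714) = 1.2401

d' = 1.240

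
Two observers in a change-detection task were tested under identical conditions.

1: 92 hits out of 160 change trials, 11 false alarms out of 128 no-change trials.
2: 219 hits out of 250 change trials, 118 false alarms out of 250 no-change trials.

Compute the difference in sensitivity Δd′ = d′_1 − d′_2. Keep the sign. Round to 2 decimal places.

Δd′ = 0.33

1: z(0.5750) = 0.189, z(0.0859) = -1.366, d' = 1.555
2: z(0.8760) = 1.155, z(0.4720) = -0.070, d' = 1.225
Δd' = d'_1 − d'_2 = 1.555 − 1.225 = 0.330
1 has the higher sensitivity.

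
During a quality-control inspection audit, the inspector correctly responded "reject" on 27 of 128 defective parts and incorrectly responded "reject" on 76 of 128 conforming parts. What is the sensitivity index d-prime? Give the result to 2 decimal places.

H = 27/128 = 0.2109
FA = 76/128 = 0.5938
z(H) = -0.803
z(FA) = 0.237
d' = z(H) − z(FA) = -0.803 − 0.237 = -1.040

d-prime = -1.04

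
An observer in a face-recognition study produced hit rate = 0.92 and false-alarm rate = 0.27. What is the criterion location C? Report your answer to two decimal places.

z(H) = z(0.92) = 1.4051
z(FA) = z(0.27) = -0.6128
c = −½·[z(H) + z(FA)] = −0.5 × (1.4051 + (-0.6128)) = -0.39615

C = -0.40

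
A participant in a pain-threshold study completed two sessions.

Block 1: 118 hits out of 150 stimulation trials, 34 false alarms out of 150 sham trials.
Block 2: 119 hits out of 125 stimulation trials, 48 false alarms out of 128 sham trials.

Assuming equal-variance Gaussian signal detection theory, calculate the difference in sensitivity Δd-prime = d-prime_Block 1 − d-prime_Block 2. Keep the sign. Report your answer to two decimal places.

Block 1: z(0.7867) = 0.795, z(0.2267) = -0.750, d' = 1.545
Block 2: z(0.9520) = 1.665, z(0.3750) = -0.319, d' = 1.984
Δd' = d'_Block 1 − d'_Block 2 = 1.545 − 1.984 = -0.439
Block 2 has the higher sensitivity.

Δd-prime = -0.44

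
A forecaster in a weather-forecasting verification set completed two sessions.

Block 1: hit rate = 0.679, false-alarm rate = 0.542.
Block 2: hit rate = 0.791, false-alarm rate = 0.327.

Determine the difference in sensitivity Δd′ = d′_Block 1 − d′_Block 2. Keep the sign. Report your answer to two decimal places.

Δd′ = -0.90

Block 1: z(0.679) = 0.465, z(0.542) = 0.105, d' = 0.360
Block 2: z(0.791) = 0.810, z(0.327) = -0.448, d' = 1.258
Δd' = d'_Block 1 − d'_Block 2 = 0.360 − 1.258 = -0.898
Block 2 has the higher sensitivity.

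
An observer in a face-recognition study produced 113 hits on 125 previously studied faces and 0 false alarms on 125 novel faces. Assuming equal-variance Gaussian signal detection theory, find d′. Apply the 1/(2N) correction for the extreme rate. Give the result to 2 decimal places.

d′ = 3.96

The false-alarm rate is 0/125 = 0, so apply the 1/(2N) correction: FA → 1/(2·125) = 0.00400.
z(H) = z(0.90400) = 1.305
z(FA) = z(0.00400) = -2.652
d' = 1.305 − (-2.652) = 3.957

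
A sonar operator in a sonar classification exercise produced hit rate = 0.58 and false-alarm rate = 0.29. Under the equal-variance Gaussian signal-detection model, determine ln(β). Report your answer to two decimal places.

ln β = 0.13

z(H) = z(0.58) = 0.202
z(FA) = z(0.29) = -0.553
ln β = −½·[z(H)² − z(FA)²] = −0.5 × (0.041 − 0.306) = 0.1325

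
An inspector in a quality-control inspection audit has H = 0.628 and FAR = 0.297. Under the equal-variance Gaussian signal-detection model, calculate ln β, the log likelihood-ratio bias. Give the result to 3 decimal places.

z(H) = z(0.628) = 0.3266
z(FA) = z(0.297) = -0.5330
ln β = −½·[z(H)² − z(FA)²] = −0.5 × (0.1067 − 0.2841) = 0.0887

ln β = 0.089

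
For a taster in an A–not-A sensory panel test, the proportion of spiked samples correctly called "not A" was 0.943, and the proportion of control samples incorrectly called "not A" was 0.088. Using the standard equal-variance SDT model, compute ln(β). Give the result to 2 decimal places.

ln β = -0.33

Φ⁻¹(H) = Φ⁻¹(0.943) = 1.580
Φ⁻¹(FA) = Φ⁻¹(0.088) = -1.353
ln β = −½·[z(H)² − z(FA)²] = −0.5 × (2.496 − 1.831) = -0.3325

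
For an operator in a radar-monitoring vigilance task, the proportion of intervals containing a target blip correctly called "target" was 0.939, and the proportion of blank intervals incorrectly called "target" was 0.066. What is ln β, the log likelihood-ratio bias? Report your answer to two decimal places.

ln β = -0.06

z(0.939) = 1.546, z(0.066) = -1.506
ln β = −½·[z(H)² − z(FA)²] = −0.5 × (2.390 − 2.268) = -0.061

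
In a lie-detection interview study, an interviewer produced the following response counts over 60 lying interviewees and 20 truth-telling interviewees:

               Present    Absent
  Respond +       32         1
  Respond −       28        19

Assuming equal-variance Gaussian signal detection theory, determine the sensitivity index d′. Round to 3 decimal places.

d′ = 1.729

H = 32/60 = 0.5333
FA = 1/20 = 0.0500
z(H) = z(0.5333) = 0.0836
z(FA) = z(0.0500) = -1.6449
d' = z(H) − z(FA) = 0.0836 − (-1.6449) = 1.7285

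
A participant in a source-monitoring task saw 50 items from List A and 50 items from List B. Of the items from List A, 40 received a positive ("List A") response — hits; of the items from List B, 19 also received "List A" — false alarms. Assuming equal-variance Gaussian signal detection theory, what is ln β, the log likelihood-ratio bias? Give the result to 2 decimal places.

ln β = -0.31

H = 40/50 = 0.8000
FA = 19/50 = 0.3800
z(H) = 0.842
z(FA) = -0.305
ln β = −½·[z(H)² − z(FA)²] = −0.5 × (0.709 − 0.093) = -0.308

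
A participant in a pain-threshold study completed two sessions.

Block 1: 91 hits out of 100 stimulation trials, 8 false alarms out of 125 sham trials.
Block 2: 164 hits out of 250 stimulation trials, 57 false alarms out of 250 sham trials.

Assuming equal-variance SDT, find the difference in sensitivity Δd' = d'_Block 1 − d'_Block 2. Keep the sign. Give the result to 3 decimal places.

Δd' = 1.716

Block 1: z(0.9100) = 1.3408, z(0.0640) = -1.5220, d' = 2.8628
Block 2: z(0.6560) = 0.4016, z(0.2280) = -0.7454, d' = 1.1470
Δd' = d'_Block 1 − d'_Block 2 = 2.8628 − 1.1470 = 1.7158
Block 1 has the higher sensitivity.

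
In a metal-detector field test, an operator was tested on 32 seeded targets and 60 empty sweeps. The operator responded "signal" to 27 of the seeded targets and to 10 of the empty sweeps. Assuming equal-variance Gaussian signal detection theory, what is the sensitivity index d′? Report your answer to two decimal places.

d′ = 1.98

H = 27/32 = 0.8438
FA = 10/60 = 0.1667
z(0.8438) = 1.010, z(0.1667) = -0.967
d' = z(H) − z(FA) = 1.010 − (-0.967) = 1.977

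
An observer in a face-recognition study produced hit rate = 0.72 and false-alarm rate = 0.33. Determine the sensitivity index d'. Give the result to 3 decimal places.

d' = 1.023

z(0.72) = 0.5828, z(0.33) = -0.4399
d' = z(H) − z(FA) = 0.5828 − (-0.4399) = 1.0227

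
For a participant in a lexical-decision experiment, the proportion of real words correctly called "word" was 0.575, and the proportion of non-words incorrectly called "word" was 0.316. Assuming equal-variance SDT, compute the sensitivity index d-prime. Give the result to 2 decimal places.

d-prime = 0.67

z(H) = 0.1891
z(FA) = -0.4789
d' = z(H) − z(FA) = 0.1891 − (-0.4789) = 0.6680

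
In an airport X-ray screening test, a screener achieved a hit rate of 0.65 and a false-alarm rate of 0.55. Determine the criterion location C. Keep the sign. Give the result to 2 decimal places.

C = -0.26

Φ⁻¹(H) = Φ⁻¹(0.65) = 0.385
Φ⁻¹(FA) = Φ⁻¹(0.55) = 0.126
c = −½·[z(H) + z(FA)] = −0.5 × (0.385 + 0.126) = -0.2555
c < 0: the screener has a liberal response bias.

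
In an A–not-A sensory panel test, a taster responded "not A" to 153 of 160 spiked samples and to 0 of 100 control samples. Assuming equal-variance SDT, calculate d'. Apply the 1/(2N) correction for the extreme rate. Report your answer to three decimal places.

d' = 4.285

The false-alarm rate is 0/100 = 0, so apply the 1/(2N) correction: FA → 1/(2·100) = 0.00500.
z(H) = z(0.95625) = 1.7087
z(FA) = z(0.00500) = -2.5758
d' = 1.7087 − (-2.5758) = 4.2845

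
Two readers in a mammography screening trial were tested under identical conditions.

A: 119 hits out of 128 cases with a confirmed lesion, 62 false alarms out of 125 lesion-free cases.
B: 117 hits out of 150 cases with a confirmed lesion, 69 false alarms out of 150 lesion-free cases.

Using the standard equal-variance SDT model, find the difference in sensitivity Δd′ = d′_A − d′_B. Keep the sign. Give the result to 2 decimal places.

Δd′ = 0.61

A: z(0.9297) = 1.474, z(0.4960) = -0.010, d' = 1.484
B: z(0.7800) = 0.772, z(0.4600) = -0.100, d' = 0.872
Δd' = d'_A − d'_B = 1.484 − 0.872 = 0.612
A has the higher sensitivity.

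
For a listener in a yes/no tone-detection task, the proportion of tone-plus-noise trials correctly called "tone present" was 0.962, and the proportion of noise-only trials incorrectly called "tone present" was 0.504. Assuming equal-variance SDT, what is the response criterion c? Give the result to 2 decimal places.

z(H) = 1.774
z(FA) = 0.010
c = −½·[z(H) + z(FA)] = −0.5 × (1.774 + 0.010) = -0.892

c = -0.89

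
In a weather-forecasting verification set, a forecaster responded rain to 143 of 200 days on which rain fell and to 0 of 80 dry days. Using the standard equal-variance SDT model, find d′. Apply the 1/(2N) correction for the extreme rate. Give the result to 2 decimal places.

The false-alarm rate is 0/80 = 0, so apply the 1/(2N) correction: FA → 1/(2·80) = 0.00625.
z(H) = z(0.71500) = 0.568
z(FA) = z(0.00625) = -2.498
d' = 0.568 − (-2.498) = 3.066

d′ = 3.07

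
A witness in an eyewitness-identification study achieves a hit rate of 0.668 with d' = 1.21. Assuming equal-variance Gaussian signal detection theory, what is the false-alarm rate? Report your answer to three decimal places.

z(hit rate) = z(0.668) = 0.4344
z(FA) = z(H) − d' = 0.4344 − 1.21 = -0.7756
false-alarm rate = Φ(-0.7756) = 0.2190

false-alarm rate = 0.219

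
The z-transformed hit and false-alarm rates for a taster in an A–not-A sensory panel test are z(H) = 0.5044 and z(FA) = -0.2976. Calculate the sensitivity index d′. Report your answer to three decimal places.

d' = z(H) − z(FA) = 0.5044 − (-0.2976) = 0.8020

d′ = 0.802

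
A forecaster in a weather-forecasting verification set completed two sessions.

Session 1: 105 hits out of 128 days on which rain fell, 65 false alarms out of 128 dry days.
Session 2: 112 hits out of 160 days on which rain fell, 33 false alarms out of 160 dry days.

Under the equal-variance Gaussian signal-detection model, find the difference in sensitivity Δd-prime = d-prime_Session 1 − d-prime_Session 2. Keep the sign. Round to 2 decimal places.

Session 1: z(0.8203) = 0.917, z(0.5078) = 0.020, d' = 0.897
Session 2: z(0.7000) = 0.524, z(0.2062) = -0.820, d' = 1.344
Δd' = d'_Session 1 − d'_Session 2 = 0.897 − 1.344 = -0.447
Session 2 has the higher sensitivity.

Δd-prime = -0.45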